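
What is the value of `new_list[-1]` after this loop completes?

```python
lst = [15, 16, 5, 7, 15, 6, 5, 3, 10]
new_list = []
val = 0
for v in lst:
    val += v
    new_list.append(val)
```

Cumulative sum ends at 82
`new_list` takes the values: [] → [15] → [15, 31] → [15, 31, 36] → [15, 31, 36, 43] → [15, 31, 36, 43, 58] → [15, 31, 36, 43, 58, 64] → [15, 31, 36, 43, 58, 64, 69] → [15, 31, 36, 43, 58, 64, 69, 72] → [15, 31, 36, 43, 58, 64, 69, 72, 82]
So `new_list[-1]` = 82

Answer: 82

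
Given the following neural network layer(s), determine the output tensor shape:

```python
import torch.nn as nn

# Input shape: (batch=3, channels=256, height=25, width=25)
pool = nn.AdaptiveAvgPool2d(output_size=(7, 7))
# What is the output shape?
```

Input: (3, 256, 25, 25) -> Output: (3, 256, 7, 7)

Answer: (3, 256, 7, 7)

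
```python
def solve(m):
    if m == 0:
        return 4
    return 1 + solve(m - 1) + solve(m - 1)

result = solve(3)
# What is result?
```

solve(m) = 1 + 2·solve(m-1), solve(0)=4. Closed form: (4+1)·2^3 - 1 = 39.

Answer: 39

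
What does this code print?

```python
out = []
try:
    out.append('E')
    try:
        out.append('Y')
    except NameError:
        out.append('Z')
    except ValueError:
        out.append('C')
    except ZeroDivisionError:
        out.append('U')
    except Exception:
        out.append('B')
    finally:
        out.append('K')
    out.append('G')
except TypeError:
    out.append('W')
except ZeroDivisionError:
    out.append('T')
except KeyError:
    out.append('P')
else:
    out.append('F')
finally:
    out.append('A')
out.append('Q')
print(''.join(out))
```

Execution trace: 'E' (try body) → 'Y' (inner try body, no exception) → 'K' (inner finally) → 'G' (try body, no exception) → 'F' (else) → 'A' (finally) → 'Q' (after the try/except). Output: EYKGFAQ

Answer: EYKGFAQ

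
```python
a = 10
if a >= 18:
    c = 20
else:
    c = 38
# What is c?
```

Trace:
`a = 10` → a = 10
`if a >= 18: ...` → a >= 18 is False, take else branch → c = 38
So c = 38

Answer: 38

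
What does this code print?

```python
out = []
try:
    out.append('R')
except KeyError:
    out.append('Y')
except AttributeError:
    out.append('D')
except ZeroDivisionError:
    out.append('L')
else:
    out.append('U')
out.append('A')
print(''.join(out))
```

Execution trace: 'R' (try body, no exception) → 'U' (else) → 'A' (after the try/except). Output: RUA

Answer: RUA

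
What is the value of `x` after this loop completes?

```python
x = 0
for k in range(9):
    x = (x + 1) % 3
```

Increment mod 3, 9 times = 0
`x` takes the values: 0 → 1 → 2 → 0 → 1 → 2 → 0 → 1 → 2 → 0

Answer: 0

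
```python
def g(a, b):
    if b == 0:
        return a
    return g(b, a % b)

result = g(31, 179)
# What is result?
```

g(31, 179) -> g(179, 31) -> g(31, 24) -> g(24, 7) -> g(7, 3) -> g(3, 1) -> g(1, 0) -> 1

Answer: 1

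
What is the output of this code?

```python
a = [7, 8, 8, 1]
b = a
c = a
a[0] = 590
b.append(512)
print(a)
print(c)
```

Key concept: multiple aliases.
Step by step:
`a = [7, 8, 8, 1]` → a = [7, 8, 8, 1]
`b = a` → b = [7, 8, 8, 1] (same object as a)
`c = a` → c = [7, 8, 8, 1] (same object as a, b)
`a[0] = 590` → a = [590, 8, 8, 1] (same object as b, c); b = [590, 8, 8, 1] (same object as a, c); c = [590, 8, 8, 1] (same object as a, b)
`b.append(512)` → a = [590, 8, 8, 1, 512] (same object as b, c); b = [590, 8, 8, 1, 512] (same object as a, c); c = [590, 8, 8, 1, 512] (same object as a, b)
`print(a)` → prints [590, 8, 8, 1, 512]
`print(c)` → prints [590, 8, 8, 1, 512]

Answer:
[590, 8, 8, 1, 512]
[590, 8, 8, 1, 512]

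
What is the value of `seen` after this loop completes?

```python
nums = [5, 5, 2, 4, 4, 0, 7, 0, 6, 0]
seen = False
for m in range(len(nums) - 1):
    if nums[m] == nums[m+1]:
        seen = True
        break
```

Check consecutive duplicates in [5, 5, 2, 4, 4, 0, 7, 0, 6, 0]
`seen` takes the values: False → True

Answer: True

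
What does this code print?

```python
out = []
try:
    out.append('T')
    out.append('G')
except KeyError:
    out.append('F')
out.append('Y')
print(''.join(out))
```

Execution trace: 'T' (try body) → 'G' (try body, no exception) → 'Y' (after the try/except). Output: TGY

Answer: TGY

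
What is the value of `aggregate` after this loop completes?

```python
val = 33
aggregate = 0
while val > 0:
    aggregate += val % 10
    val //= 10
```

Sum digits of 33
`aggregate` takes the values: 0 → 3 → 6

Answer: 6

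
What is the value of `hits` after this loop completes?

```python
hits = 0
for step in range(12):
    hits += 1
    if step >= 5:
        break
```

Loop breaks when step reaches 5, hits is 6
`hits` takes the values: 0 → 1 → 2 → 3 → 4 → 5 → 6

Answer: 6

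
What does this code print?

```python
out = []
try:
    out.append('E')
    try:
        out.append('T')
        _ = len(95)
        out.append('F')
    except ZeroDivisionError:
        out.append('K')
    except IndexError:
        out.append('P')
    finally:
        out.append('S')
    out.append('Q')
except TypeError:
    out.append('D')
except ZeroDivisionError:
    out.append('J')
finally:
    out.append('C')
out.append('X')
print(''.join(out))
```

Execution trace: 'E' (try body) → 'T' (inner try body) → 'S' (inner finally) → 'D' (except TypeError) → 'C' (finally) → 'X' (after the try/except). Output: ETSDCX

Answer: ETSDCX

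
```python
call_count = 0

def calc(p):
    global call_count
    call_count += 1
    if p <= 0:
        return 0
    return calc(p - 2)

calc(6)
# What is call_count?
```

Linear recursion stepping by 2: 4 calls from p=6 down to ≤0.

Answer: 4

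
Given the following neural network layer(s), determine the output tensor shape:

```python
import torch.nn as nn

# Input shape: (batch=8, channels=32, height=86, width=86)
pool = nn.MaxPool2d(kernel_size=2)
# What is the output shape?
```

Input: (8, 32, 86, 86) -> Output: (8, 32, 43, 43)

Answer: (8, 32, 43, 43)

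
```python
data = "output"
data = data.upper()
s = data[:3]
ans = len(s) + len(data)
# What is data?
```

Trace:
`data = "output"` → data = 'output'
`data = data.upper()` → data = 'OUTPUT'
`s = data[:3]` → s = 'OUT'
`ans = len(s) + len(data)` → ans = 9
So data = 'OUTPUT'

Answer: 'OUTPUT'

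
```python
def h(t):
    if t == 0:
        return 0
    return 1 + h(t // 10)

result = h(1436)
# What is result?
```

Count of digits of 1436: 4

Answer: 4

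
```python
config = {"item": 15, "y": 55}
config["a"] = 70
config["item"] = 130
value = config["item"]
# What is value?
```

Trace:
`config = {"item": 15, "y": 55}` → config = {'item': 15, 'y': 55}
`config["a"] = 70` → config = {'item': 15, 'y': 55, 'a': 70}
`config["item"] = 130` → config = {'item': 130, 'y': 55, 'a': 70}
`value = config["item"]` → value = 130
So value = 130

Answer: 130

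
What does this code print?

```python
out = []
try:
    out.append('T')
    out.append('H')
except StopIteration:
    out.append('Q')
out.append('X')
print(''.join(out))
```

Execution trace: 'T' (try body) → 'H' (try body, no exception) → 'X' (after the try/except). Output: THX

Answer: THX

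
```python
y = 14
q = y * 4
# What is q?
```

Trace:
`y = 14` → y = 14
`q = y * 4` → q = 56
So q = 56

Answer: 56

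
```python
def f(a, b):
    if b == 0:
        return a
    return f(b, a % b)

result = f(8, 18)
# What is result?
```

f(8, 18) -> f(18, 8) -> f(8, 2) -> f(2, 0) -> 2

Answer: 2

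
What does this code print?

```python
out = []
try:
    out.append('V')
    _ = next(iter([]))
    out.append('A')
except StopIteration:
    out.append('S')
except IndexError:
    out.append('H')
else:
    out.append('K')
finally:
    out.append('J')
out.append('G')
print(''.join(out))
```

Execution trace: 'V' (try body) → 'S' (except StopIteration) → 'J' (finally) → 'G' (after the try/except). Output: VSJG

Answer: VSJG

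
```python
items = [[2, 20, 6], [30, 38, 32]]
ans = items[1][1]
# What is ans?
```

Trace:
`items = [[2, 20, 6], [30, 38, 32]]` → items = [[2, 20, 6], [30, 38, 32]]
`ans = items[1][1]` → ans = 38
So ans = 38

Answer: 38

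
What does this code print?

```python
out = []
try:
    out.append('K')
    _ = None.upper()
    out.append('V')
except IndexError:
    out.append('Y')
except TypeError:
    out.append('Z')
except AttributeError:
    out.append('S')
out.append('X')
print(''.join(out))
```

Execution trace: 'K' (try body) → 'S' (except AttributeError) → 'X' (after the try/except). Output: KSX

Answer: KSX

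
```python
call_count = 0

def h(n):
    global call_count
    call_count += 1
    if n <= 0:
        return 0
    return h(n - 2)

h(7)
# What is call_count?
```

Linear recursion stepping by 2: 5 calls from n=7 down to ≤0.

Answer: 5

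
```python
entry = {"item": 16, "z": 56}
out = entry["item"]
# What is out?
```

Trace:
`entry = {"item": 16, "z": 56}` → entry = {'item': 16, 'z': 56}
`out = entry["item"]` → out = 16
So out = 16

Answer: 16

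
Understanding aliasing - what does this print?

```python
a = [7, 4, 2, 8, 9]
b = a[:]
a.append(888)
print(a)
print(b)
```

Key concept: slice [:] creates copy.
Step by step:
`a = [7, 4, 2, 8, 9]` → a = [7, 4, 2, 8, 9]
`b = a[:]` → b = [7, 4, 2, 8, 9]
`a.append(888)` → a = [7, 4, 2, 8, 9, 888]
`print(a)` → prints [7, 4, 2, 8, 9, 888]
`print(b)` → prints [7, 4, 2, 8, 9]

Answer:
[7, 4, 2, 8, 9, 888]
[7, 4, 2, 8, 9]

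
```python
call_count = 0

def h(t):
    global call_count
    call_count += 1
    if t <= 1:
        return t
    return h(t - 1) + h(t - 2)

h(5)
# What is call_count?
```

Calls(t) = 1 + Calls(t-1) + Calls(t-2); Calls(0)=Calls(1)=1. For t=5 this gives 15.

Answer: 15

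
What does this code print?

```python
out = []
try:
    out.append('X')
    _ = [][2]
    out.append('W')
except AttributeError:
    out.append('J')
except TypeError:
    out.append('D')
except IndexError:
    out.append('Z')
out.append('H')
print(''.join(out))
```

Execution trace: 'X' (try body) → 'Z' (except IndexError) → 'H' (after the try/except). Output: XZH

Answer: XZH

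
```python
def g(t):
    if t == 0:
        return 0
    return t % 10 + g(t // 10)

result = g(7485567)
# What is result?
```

Sum of digits of 7485567: 7 + 6 + 5 + 5 + 8 + 4 + 7 = 42

Answer: 42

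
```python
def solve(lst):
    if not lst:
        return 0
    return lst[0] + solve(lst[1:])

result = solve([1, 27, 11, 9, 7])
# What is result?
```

1 + 27 + 11 + 9 + 7 + 0 = 55

Answer: 55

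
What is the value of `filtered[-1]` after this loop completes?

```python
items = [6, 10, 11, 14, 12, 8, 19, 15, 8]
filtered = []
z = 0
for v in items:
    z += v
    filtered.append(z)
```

Cumulative sum ends at 103
`filtered` takes the values: [] → [6] → [6, 16] → [6, 16, 27] → [6, 16, 27, 41] → [6, 16, 27, 41, 53] → [6, 16, 27, 41, 53, 61] → [6, 16, 27, 41, 53, 61, 80] → [6, 16, 27, 41, 53, 61, 80, 95] → [6, 16, 27, 41, 53, 61, 80, 95, 103]
So `filtered[-1]` = 103

Answer: 103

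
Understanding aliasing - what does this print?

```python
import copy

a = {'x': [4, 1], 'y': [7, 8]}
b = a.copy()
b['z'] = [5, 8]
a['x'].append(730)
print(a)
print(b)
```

Key concept: shallow copy of dict with mutable values.
Step by step:
`a = {'x': [4, 1], 'y': [7, 8]}` → a = {'x': [4, 1], 'y': [7, 8]}
`b = a.copy()` → b = {'x': [4, 1], 'y': [7, 8]}
`b['z'] = [5, 8]` → b = {'x': [4, 1], 'y': [7, 8], 'z': [5, 8]}
`a['x'].append(730)` → a = {'x': [4, 1, 730], 'y': [7, 8]}; b = {'x': [4, 1, 730], 'y': [7, 8], 'z': [5, 8]}
`print(a)` → prints {'x': [4, 1, 730], 'y': [7, 8]}
`print(b)` → prints {'x': [4, 1, 730], 'y': [7, 8], 'z': [5, 8]}

Answer:
{'x': [4, 1, 730], 'y': [7, 8]}
{'x': [4, 1, 730], 'y': [7, 8], 'z': [5, 8]}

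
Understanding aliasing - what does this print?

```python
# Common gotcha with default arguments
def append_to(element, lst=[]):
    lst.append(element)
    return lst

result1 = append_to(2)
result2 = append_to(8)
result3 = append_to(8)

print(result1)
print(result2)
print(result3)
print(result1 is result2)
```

Key concept: mutable default argument gotcha.
Step by step:
`result1 = append_to(2)` → result1 = [2]
`result2 = append_to(8)` → result1 = [2, 8] (same object as result2); result2 = [2, 8] (same object as result1)
`result3 = append_to(8)` → result1 = [2, 8, 8] (same object as result2, result3); result2 = [2, 8, 8] (same object as result1, result3); result3 = [2, 8, 8] (same object as result1, result2)
`print(result1)` → prints [2, 8, 8]
`print(result2)` → prints [2, 8, 8]
`print(result3)` → prints [2, 8, 8]
`print(result1 is result2)` → prints True

Answer:
[2, 8, 8]
[2, 8, 8]
[2, 8, 8]
True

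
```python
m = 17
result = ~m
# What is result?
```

Trace:
`m = 17` → m = 17
`result = ~m` → result = -18
So result = -18

Answer: -18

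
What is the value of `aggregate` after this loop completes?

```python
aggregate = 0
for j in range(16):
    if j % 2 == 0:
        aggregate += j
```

Sum of even numbers 0 to 15
`aggregate` takes the values: 0 → 2 → 6 → 12 → 20 → 30 → 42 → 56

Answer: 56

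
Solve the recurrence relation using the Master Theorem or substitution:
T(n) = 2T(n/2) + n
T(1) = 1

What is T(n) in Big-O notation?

By Master Theorem: a=2, b=2, f(n)=n. Since log_2(2) = 1 and f(n) = Θ(n^1), Case 2 applies. T(n) = O(n log n).

Answer: O(n log n)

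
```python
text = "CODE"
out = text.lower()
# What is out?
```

Trace:
`text = "CODE"` → text = 'CODE'
`out = text.lower()` → out = 'code'
So out = 'code'

Answer: 'code'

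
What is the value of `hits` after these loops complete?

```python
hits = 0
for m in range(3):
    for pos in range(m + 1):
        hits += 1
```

Triangle: 1 + 2 + ... + 3
`hits` takes the values: 0 → 1 → 2 → 3 → 4 → 5 → 6

Answer: 6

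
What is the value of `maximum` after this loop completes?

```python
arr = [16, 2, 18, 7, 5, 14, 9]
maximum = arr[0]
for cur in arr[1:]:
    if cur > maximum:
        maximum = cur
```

Maximum of [16, 2, 18, 7, 5, 14, 9]
`maximum` takes the values: 16 → 18

Answer: 18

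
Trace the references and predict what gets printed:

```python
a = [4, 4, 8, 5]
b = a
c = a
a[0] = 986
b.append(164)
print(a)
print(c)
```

Key concept: multiple aliases.
Step by step:
`a = [4, 4, 8, 5]` → a = [4, 4, 8, 5]
`b = a` → b = [4, 4, 8, 5] (same object as a)
`c = a` → c = [4, 4, 8, 5] (same object as a, b)
`a[0] = 986` → a = [986, 4, 8, 5] (same object as b, c); b = [986, 4, 8, 5] (same object as a, c); c = [986, 4, 8, 5] (same object as a, b)
`b.append(164)` → a = [986, 4, 8, 5, 164] (same object as b, c); b = [986, 4, 8, 5, 164] (same object as a, c); c = [986, 4, 8, 5, 164] (same object as a, b)
`print(a)` → prints [986, 4, 8, 5, 164]
`print(c)` → prints [986, 4, 8, 5, 164]

Answer:
[986, 4, 8, 5, 164]
[986, 4, 8, 5, 164]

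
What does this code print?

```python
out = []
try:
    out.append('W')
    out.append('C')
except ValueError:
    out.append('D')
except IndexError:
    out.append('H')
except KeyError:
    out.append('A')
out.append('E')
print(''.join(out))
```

Execution trace: 'W' (try body) → 'C' (try body, no exception) → 'E' (after the try/except). Output: WCE

Answer: WCE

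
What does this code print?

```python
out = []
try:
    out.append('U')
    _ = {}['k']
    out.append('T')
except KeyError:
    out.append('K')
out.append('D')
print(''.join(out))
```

Execution trace: 'U' (try body) → 'K' (except KeyError) → 'D' (after the try/except). Output: UKD

Answer: UKD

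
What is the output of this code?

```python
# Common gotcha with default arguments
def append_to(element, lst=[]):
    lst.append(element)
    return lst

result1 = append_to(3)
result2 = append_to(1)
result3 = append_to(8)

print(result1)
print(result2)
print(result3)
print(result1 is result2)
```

Key concept: mutable default argument gotcha.
Step by step:
`result1 = append_to(3)` → result1 = [3]
`result2 = append_to(1)` → result1 = [3, 1] (same object as result2); result2 = [3, 1] (same object as result1)
`result3 = append_to(8)` → result1 = [3, 1, 8] (same object as result2, result3); result2 = [3, 1, 8] (same object as result1, result3); result3 = [3, 1, 8] (same object as result1, result2)
`print(result1)` → prints [3, 1, 8]
`print(result2)` → prints [3, 1, 8]
`print(result3)` → prints [3, 1, 8]
`print(result1 is result2)` → prints True

Answer:
[3, 1, 8]
[3, 1, 8]
[3, 1, 8]
True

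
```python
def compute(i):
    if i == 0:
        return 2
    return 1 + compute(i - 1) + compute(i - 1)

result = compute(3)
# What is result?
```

compute(i) = 1 + 2·compute(i-1), compute(0)=2. Closed form: (2+1)·2^3 - 1 = 23.

Answer: 23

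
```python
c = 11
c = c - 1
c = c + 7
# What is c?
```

Trace:
`c = 11` → c = 11
`c = c - 1` → c = 10
`c = c + 7` → c = 17
So c = 17

Answer: 17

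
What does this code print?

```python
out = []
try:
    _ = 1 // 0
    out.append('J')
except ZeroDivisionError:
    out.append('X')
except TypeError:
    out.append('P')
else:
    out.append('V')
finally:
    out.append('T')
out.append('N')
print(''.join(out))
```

Execution trace: 'X' (except ZeroDivisionError) → 'T' (finally) → 'N' (after the try/except). Output: XTN

Answer: XTN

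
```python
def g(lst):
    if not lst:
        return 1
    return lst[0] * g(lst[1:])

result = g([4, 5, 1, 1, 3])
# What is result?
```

Product over [4, 5, 1, 1, 3] = 4 * 5 * 1 * 1 * 3 = 60

Answer: 60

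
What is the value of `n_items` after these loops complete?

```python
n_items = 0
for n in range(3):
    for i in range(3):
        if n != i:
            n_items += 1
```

3² - 3 (exclude diagonal)
`n_items` takes the values: 0 → 1 → 2 → 3 → 4 → 5 → 6

Answer: 6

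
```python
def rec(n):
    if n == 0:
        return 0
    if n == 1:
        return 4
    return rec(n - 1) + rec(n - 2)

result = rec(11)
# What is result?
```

Build up from base cases: rec(0)=0, rec(1)=4, rec(2)=4, rec(3)=8, rec(4)=12, rec(5)=20, rec(6)=32, ..., rec(11)=356

Answer: 356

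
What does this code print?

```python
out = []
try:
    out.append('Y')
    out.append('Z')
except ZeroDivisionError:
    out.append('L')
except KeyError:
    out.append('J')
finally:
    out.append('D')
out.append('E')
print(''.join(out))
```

Execution trace: 'Y' (try body) → 'Z' (try body, no exception) → 'D' (finally) → 'E' (after the try/except). Output: YZDE

Answer: YZDE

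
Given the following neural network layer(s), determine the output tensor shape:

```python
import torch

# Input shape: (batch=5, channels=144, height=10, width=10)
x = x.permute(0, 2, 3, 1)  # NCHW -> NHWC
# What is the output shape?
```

Input: (5, 144, 10, 10) -> Output: (5, 10, 10, 144)

Answer: (5, 10, 10, 144)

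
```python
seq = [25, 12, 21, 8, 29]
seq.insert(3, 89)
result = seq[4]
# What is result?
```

Trace:
`seq = [25, 12, 21, 8, 29]` → seq = [25, 12, 21, 8, 29]
`seq.insert(3, 89)` → seq = [25, 12, 21, 89, 8, 29]
`result = seq[4]` → result = 8
So result = 8

Answer: 8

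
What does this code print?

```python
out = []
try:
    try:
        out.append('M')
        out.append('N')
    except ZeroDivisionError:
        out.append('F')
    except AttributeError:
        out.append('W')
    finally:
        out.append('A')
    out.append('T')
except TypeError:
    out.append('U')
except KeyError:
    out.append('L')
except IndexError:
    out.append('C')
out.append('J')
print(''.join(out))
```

Execution trace: 'M' (inner try body) → 'N' (inner try body, no exception) → 'A' (inner finally) → 'T' (try body, no exception) → 'J' (after the try/except). Output: MNATJ

Answer: MNATJ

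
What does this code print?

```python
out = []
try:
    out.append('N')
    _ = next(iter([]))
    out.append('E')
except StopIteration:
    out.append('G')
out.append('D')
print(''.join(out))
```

Execution trace: 'N' (try body) → 'G' (except StopIteration) → 'D' (after the try/except). Output: NGD

Answer: NGD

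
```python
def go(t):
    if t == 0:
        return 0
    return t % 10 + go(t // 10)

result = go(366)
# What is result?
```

Sum of digits of 366: 6 + 6 + 3 = 15

Answer: 15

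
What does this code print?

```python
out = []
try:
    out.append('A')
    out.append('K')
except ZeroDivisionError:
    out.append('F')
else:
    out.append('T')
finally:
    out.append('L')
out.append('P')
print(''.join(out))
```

Execution trace: 'A' (try body) → 'K' (try body, no exception) → 'T' (else) → 'L' (finally) → 'P' (after the try/except). Output: AKTLP

Answer: AKTLP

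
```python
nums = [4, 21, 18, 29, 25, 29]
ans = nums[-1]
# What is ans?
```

Trace:
`nums = [4, 21, 18, 29, 25, 29]` → nums = [4, 21, 18, 29, 25, 29]
`ans = nums[-1]` → ans = 29
So ans = 29

Answer: 29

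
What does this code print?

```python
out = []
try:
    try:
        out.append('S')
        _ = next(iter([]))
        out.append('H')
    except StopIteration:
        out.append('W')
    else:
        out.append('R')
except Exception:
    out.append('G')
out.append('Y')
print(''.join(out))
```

Execution trace: 'S' (inner try body) → 'W' (inner except StopIteration) → 'Y' (after the try/except). Output: SWY

Answer: SWY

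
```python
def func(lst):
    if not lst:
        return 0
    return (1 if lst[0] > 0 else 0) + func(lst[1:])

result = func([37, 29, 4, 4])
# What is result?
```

Count of positive elements in [37, 29, 4, 4] = 4

Answer: 4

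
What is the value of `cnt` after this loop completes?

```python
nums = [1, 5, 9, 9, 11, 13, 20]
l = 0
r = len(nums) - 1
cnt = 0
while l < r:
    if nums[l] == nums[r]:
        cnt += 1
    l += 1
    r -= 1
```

Count matching pairs from ends
`cnt` takes the values: 0

Answer: 0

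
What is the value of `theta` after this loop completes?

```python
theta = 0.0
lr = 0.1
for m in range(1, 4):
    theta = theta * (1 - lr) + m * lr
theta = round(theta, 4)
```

Moving average with lr=0.1
`theta` takes the values: 0.0 → 0.1 → 0.29 → 0.561

Answer: 0.561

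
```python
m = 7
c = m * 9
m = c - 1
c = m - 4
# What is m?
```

Trace:
`m = 7` → m = 7
`c = m * 9` → c = 63
`m = c - 1` → m = 62
`c = m - 4` → c = 58
So m = 62

Answer: 62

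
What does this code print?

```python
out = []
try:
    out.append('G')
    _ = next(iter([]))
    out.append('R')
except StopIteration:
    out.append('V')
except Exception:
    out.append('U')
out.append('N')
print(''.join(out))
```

Execution trace: 'G' (try body) → 'V' (except StopIteration) → 'N' (after the try/except). Output: GVN

Answer: GVN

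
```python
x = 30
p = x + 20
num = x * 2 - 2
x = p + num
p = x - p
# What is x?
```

Trace:
`x = 30` → x = 30
`p = x + 20` → p = 50
`num = x * 2 - 2` → num = 58
`x = p + num` → x = 108
`p = x - p` → p = 58
So x = 108

Answer: 108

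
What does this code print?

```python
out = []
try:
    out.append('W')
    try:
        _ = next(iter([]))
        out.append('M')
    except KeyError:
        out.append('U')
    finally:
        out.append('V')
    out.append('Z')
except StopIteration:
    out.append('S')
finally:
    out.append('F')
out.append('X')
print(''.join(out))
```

Execution trace: 'W' (try body) → 'V' (inner finally) → 'S' (except StopIteration) → 'F' (finally) → 'X' (after the try/except). Output: WVSFX

Answer: WVSFX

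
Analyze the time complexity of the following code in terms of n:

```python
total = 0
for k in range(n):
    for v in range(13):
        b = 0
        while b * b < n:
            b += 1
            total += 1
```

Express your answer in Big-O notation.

Each loop level contributes: n × 1 × √n. Multiplying the contributions gives O(n√n).

Answer: O(n√n)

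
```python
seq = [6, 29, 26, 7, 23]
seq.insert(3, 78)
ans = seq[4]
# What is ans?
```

Trace:
`seq = [6, 29, 26, 7, 23]` → seq = [6, 29, 26, 7, 23]
`seq.insert(3, 78)` → seq = [6, 29, 26, 78, 7, 23]
`ans = seq[4]` → ans = 7
So ans = 7

Answer: 7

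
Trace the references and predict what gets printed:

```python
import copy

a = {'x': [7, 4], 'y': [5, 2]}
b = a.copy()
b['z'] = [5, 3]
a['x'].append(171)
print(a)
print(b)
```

Key concept: shallow copy of dict with mutable values.
Step by step:
`a = {'x': [7, 4], 'y': [5, 2]}` → a = {'x': [7, 4], 'y': [5, 2]}
`b = a.copy()` → b = {'x': [7, 4], 'y': [5, 2]}
`b['z'] = [5, 3]` → b = {'x': [7, 4], 'y': [5, 2], 'z': [5, 3]}
`a['x'].append(171)` → a = {'x': [7, 4, 171], 'y': [5, 2]}; b = {'x': [7, 4, 171], 'y': [5, 2], 'z': [5, 3]}
`print(a)` → prints {'x': [7, 4, 171], 'y': [5, 2]}
`print(b)` → prints {'x': [7, 4, 171], 'y': [5, 2], 'z': [5, 3]}

Answer:
{'x': [7, 4, 171], 'y': [5, 2]}
{'x': [7, 4, 171], 'y': [5, 2], 'z': [5, 3]}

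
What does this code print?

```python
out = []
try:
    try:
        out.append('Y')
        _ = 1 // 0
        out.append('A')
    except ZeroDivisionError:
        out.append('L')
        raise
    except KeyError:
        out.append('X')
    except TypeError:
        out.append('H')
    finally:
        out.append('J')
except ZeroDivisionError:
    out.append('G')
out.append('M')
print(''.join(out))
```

Execution trace: 'Y' (inner try body) → 'L' (inner except ZeroDivisionError) → 'J' (inner finally) → 'G' (outer except ZeroDivisionError) → 'M' (after the try/except). Output: YLJGM

Answer: YLJGM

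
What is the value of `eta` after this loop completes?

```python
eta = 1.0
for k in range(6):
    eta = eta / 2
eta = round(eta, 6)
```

Halving LR 6 times: 1 / 2^6
`eta` takes the values: 1.0 → 0.5 → 0.25 → 0.125 → 0.0625 → 0.03125 → 0.015625

Answer: 0.015625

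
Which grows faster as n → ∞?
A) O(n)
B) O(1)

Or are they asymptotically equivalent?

O(n) vs O(1): Higher order terms dominate.

Answer: A) O(n) grows faster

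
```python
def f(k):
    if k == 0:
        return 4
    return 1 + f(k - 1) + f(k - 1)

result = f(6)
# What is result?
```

f(k) = 1 + 2·f(k-1), f(0)=4. Closed form: (4+1)·2^6 - 1 = 319.

Answer: 319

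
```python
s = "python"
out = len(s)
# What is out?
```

Trace:
`s = "python"` → s = 'python'
`out = len(s)` → out = 6
So out = 6

Answer: 6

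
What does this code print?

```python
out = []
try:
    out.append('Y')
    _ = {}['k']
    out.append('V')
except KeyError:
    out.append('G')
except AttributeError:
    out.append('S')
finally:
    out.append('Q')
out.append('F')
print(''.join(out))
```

Execution trace: 'Y' (try body) → 'G' (except KeyError) → 'Q' (finally) → 'F' (after the try/except). Output: YGQF

Answer: YGQF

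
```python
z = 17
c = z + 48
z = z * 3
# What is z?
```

Trace:
`z = 17` → z = 17
`c = z + 48` → c = 65
`z = z * 3` → z = 51
So z = 51

Answer: 51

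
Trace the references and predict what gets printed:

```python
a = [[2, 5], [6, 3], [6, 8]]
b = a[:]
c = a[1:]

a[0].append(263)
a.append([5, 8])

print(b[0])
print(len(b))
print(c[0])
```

Key concept: slice with nested mutation.
Step by step:
`a = [[2, 5], [6, 3], [6, 8]]` → a = [[2, 5], [6, 3], [6, 8]]
`b = a[:]` → b = [[2, 5], [6, 3], [6, 8]]
`c = a[1:]` → c = [[6, 3], [6, 8]]
`a[0].append(263)` → a = [[2, 5, 263], [6, 3], [6, 8]]; b = [[2, 5, 263], [6, 3], [6, 8]]
`a.append([5, 8])` → a = [[2, 5, 263], [6, 3], [6, 8], [5, 8]]
`print(b[0])` → prints [2, 5, 263]
`print(len(b))` → prints 3
`print(c[0])` → prints [6, 3]

Answer:
[2, 5, 263]
3
[6, 3]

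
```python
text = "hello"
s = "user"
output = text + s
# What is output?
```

Trace:
`text = "hello"` → text = 'hello'
`s = "user"` → s = 'user'
`output = text + s` → output = 'hellouser'
So output = 'hellouser'

Answer: 'hellouser'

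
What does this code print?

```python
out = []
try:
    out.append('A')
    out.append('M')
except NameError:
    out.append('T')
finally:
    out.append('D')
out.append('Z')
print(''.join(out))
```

Execution trace: 'A' (try body) → 'M' (try body, no exception) → 'D' (finally) → 'Z' (after the try/except). Output: AMDZ

Answer: AMDZ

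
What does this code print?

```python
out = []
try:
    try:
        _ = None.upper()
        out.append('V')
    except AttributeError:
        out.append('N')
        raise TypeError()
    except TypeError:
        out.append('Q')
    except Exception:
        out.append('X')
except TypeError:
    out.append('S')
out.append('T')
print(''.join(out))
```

Execution trace: 'N' (inner except AttributeError) → 'S' (outer except TypeError) → 'T' (after the try/except). Output: NST

Answer: NST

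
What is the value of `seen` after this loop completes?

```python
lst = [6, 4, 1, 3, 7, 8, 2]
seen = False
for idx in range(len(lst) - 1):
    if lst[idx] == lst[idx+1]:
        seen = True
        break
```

Check consecutive duplicates in [6, 4, 1, 3, 7, 8, 2]
`seen` takes the values: False

Answer: False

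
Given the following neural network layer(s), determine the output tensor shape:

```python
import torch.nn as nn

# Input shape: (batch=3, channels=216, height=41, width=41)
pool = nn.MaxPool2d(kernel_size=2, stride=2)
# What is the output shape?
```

Input: (3, 216, 41, 41) -> Output: (3, 216, 20, 20)

Answer: (3, 216, 20, 20)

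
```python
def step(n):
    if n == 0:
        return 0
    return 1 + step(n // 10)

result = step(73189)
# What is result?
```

Count of digits of 73189: 5

Answer: 5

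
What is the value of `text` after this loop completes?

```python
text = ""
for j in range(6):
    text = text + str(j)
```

Concatenate digits 0 to 5
`text` takes the values: "" → "0" → "01" → "012" → "0123" → "01234" → "012345"

Answer: "012345"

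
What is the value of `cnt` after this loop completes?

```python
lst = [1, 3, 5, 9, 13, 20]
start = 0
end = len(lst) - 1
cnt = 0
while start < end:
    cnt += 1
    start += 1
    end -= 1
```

Iterations until pointers meet (list length 6)
`cnt` takes the values: 0 → 1 → 2 → 3

Answer: 3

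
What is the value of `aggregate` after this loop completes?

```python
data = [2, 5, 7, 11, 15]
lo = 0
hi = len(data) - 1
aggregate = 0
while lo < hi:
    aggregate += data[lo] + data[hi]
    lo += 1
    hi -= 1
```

Sum of pairs from ends
`aggregate` takes the values: 0 → 17 → 33

Answer: 33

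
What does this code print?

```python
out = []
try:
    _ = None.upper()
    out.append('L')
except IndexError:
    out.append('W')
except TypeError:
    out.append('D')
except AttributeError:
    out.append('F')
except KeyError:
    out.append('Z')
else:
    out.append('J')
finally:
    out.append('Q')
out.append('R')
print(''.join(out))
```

Execution trace: 'F' (except AttributeError) → 'Q' (finally) → 'R' (after the try/except). Output: FQR

Answer: FQR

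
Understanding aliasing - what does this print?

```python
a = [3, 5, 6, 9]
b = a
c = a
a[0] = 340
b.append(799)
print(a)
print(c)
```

Key concept: multiple aliases.
Step by step:
`a = [3, 5, 6, 9]` → a = [3, 5, 6, 9]
`b = a` → b = [3, 5, 6, 9] (same object as a)
`c = a` → c = [3, 5, 6, 9] (same object as a, b)
`a[0] = 340` → a = [340, 5, 6, 9] (same object as b, c); b = [340, 5, 6, 9] (same object as a, c); c = [340, 5, 6, 9] (same object as a, b)
`b.append(799)` → a = [340, 5, 6, 9, 799] (same object as b, c); b = [340, 5, 6, 9, 799] (same object as a, c); c = [340, 5, 6, 9, 799] (same object as a, b)
`print(a)` → prints [340, 5, 6, 9, 799]
`print(c)` → prints [340, 5, 6, 9, 799]

Answer:
[340, 5, 6, 9, 799]
[340, 5, 6, 9, 799]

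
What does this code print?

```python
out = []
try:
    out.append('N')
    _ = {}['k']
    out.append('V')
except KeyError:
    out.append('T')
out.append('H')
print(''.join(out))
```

Execution trace: 'N' (try body) → 'T' (except KeyError) → 'H' (after the try/except). Output: NTH

Answer: NTH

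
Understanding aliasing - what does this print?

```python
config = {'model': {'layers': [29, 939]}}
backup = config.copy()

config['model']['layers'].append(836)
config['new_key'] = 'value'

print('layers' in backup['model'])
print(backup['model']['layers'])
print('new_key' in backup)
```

Key concept: shallow copy gotcha with nested dict.
Step by step:
`config = {'model': {'layers': [29, 939]}}` → config = {'model': {'layers': [29, 939]}}
`backup = config.copy()` → backup = {'model': {'layers': [29, 939]}}
`config['model']['layers'].append(836)` → config = {'model': {'layers': [29, 939, 836]}}; backup = {'model': {'layers': [29, 939, 836]}}
`config['new_key'] = 'value'` → config = {'model': {'layers': [29, 939, 836]}, 'new_key': 'value'}
`print('layers' in backup['model'])` → prints True
`print(backup['model']['layers'])` → prints [29, 939, 836]
`print('new_key' in backup)` → prints False

Answer:
True
[29, 939, 836]
False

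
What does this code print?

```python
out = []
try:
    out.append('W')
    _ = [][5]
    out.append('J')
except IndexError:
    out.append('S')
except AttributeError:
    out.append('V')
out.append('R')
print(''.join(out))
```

Execution trace: 'W' (try body) → 'S' (except IndexError) → 'R' (after the try/except). Output: WSR

Answer: WSR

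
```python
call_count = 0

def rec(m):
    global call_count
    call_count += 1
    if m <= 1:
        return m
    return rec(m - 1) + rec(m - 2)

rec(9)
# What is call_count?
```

Calls(m) = 1 + Calls(m-1) + Calls(m-2); Calls(0)=Calls(1)=1. For m=9 this gives 109.

Answer: 109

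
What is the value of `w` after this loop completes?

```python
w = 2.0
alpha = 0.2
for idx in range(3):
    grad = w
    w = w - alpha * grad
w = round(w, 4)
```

Gradient descent: w = 2.0 * (1 - 0.2)^3
`w` takes the values: 2.0 → 1.6 → 1.28 → 1.024

Answer: 1.024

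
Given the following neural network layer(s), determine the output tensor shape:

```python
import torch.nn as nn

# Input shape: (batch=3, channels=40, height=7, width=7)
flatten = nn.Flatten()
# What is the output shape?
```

Input: (3, 40, 7, 7) -> Output: (3, 1960)

Answer: (3, 1960)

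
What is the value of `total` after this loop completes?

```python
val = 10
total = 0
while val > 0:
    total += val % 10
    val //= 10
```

Sum digits of 10
`total` takes the values: 0 → 1

Answer: 1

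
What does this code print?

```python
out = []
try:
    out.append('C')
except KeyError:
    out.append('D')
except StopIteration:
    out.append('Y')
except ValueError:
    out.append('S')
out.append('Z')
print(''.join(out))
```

Execution trace: 'C' (try body, no exception) → 'Z' (after the try/except). Output: CZ

Answer: CZ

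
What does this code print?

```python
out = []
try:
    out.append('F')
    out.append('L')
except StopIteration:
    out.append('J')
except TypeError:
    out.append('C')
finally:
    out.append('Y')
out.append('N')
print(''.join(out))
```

Execution trace: 'F' (try body) → 'L' (try body, no exception) → 'Y' (finally) → 'N' (after the try/except). Output: FLYN

Answer: FLYN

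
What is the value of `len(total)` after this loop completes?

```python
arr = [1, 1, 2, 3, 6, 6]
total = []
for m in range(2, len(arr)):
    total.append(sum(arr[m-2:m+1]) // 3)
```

Number of 3-element averages
`total` takes the values: [] → [1] → [1, 2] → [1, 2, 3] → [1, 2, 3, 5]
So `len(total)` = 4

Answer: 4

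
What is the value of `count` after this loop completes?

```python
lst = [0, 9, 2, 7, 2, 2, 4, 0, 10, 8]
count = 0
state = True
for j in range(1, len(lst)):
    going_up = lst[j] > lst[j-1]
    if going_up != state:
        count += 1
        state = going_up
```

Count direction changes in [0, 9, 2, 7, 2, 2, 4, 0, 10, 8]
`count` takes the values: 0 → 1 → 2 → 3 → 4 → 5 → 6 → 7

Answer: 7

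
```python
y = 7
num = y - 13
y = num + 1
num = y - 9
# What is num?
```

Trace:
`y = 7` → y = 7
`num = y - 13` → num = -6
`y = num + 1` → y = -5
`num = y - 9` → num = -14
So num = -14

Answer: -14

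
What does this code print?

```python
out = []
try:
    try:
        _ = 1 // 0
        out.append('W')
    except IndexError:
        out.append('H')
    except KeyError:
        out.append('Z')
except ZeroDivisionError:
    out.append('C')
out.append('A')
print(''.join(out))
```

Execution trace: 'C' (outer except ZeroDivisionError) → 'A' (after the try/except). Output: CA

Answer: CA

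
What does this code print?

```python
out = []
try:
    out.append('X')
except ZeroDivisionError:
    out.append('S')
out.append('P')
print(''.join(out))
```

Execution trace: 'X' (try body, no exception) → 'P' (after the try/except). Output: XP

Answer: XP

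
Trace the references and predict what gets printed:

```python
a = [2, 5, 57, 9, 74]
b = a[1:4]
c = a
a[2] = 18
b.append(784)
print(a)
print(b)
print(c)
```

Key concept: slice vs alias.
Step by step:
`a = [2, 5, 57, 9, 74]` → a = [2, 5, 57, 9, 74]
`b = a[1:4]` → b = [5, 57, 9]
`c = a` → c = [2, 5, 57, 9, 74] (same object as a)
`a[2] = 18` → a = [2, 5, 18, 9, 74] (same object as c); c = [2, 5, 18, 9, 74] (same object as a)
`b.append(784)` → b = [5, 57, 9, 784]
`print(a)` → prints [2, 5, 18, 9, 74]
`print(b)` → prints [5, 57, 9, 784]
`print(c)` → prints [2, 5, 18, 9, 74]

Answer:
[2, 5, 18, 9, 74]
[5, 57, 9, 784]
[2, 5, 18, 9, 74]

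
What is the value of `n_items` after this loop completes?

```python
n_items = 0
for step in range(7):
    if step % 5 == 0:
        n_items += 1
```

Count numbers divisible by 5 in range(7)
`n_items` takes the values: 0 → 1 → 2

Answer: 2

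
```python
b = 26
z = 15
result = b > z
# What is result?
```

Trace:
`b = 26` → b = 26
`z = 15` → z = 15
`result = b > z` → result = True
So result = True

Answer: True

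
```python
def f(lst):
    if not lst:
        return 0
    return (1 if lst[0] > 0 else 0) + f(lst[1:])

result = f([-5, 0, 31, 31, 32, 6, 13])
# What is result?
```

Count of positive elements in [-5, 0, 31, 31, 32, 6, 13] = 5

Answer: 5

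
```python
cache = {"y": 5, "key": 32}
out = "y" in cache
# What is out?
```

Trace:
`cache = {"y": 5, "key": 32}` → cache = {'y': 5, 'key': 32}
`out = "y" in cache` → out = True
So out = True

Answer: True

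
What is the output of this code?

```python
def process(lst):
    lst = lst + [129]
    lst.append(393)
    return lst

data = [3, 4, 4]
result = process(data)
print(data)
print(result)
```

Key concept: rebinding parameter vs mutation.
Step by step:
`data = [3, 4, 4]` → data = [3, 4, 4]
`result = process(data)` → result = [3, 4, 4, 129, 393]
`print(data)` → prints [3, 4, 4]
`print(result)` → prints [3, 4, 4, 129, 393]

Answer:
[3, 4, 4]
[3, 4, 4, 129, 393]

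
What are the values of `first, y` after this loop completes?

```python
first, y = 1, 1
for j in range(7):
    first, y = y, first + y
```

Fibonacci: after 7 iterations
`first, y` takes the values: (1, 1) → (1, 2) → (2, 3) → (3, 5) → (5, 8) → (8, 13) → (13, 21) → (21, 34)

Answer: 21, 34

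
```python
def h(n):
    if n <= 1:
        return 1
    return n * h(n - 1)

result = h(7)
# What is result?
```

h(7) = 7 * 6 * 5 * 4 * 3 * 2 * 1 = 5040

Answer: 5040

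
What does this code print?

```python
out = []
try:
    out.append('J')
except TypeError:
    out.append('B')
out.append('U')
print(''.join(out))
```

Execution trace: 'J' (try body, no exception) → 'U' (after the try/except). Output: JU

Answer: JU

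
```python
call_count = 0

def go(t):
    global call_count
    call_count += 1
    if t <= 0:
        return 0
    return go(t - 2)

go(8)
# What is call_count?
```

Linear recursion stepping by 2: 5 calls from t=8 down to ≤0.

Answer: 5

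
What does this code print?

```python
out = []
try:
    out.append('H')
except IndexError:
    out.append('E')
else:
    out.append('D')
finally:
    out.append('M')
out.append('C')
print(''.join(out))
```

Execution trace: 'H' (try body, no exception) → 'D' (else) → 'M' (finally) → 'C' (after the try/except). Output: HDMC

Answer: HDMC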